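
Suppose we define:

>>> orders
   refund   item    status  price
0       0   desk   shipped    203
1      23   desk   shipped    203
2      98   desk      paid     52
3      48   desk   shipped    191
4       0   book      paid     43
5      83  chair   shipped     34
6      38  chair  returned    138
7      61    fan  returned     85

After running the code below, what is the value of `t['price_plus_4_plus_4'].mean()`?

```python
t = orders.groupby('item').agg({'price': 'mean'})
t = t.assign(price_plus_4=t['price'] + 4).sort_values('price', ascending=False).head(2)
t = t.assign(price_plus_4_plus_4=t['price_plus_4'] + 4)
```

132.125

group by item, mean of price:
        price
item         
book    43.00
chair   86.00
desk   162.25
fan     85.00
add column price_plus_4 = t['price'] + 4:
        price  price_plus_4
item                       
book    43.00         47.00
chair   86.00         90.00
desk   162.25        166.25
fan     85.00         89.00
sort by price descending:
        price  price_plus_4
item                       
desk   162.25        166.25
chair   86.00         90.00
fan     85.00         89.00
book    43.00         47.00
take first 2 rows:
        price  price_plus_4
item                       
desk   162.25        166.25
chair   86.00         90.00
add column price_plus_4_plus_4 = t['price_plus_4'] + 4:
        price  price_plus_4  price_plus_4_plus_4
item                                            
desk   162.25        166.25               170.25
chair   86.00         90.00                94.00
mean of column 'price_plus_4_plus_4' → 132.125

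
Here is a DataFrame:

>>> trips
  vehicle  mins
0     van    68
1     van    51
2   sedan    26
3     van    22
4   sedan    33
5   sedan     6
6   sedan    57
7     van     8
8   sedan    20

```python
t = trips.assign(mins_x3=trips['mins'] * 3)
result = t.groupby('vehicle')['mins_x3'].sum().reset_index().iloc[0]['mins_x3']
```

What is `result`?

add column mins_x3 = trips['mins'] * 3:
  vehicle  mins  mins_x3
0     van    68      204
1     van    51      153
2   sedan    26       78
3     van    22       66
4   sedan    33       99
5   sedan     6       18
6   sedan    57      171
7     van     8       24
8   sedan    20       60
group by vehicle, sum of mins_x3:
vehicle
sedan    426
van      447
Name: mins_x3, dtype: int64
reset_index():
  vehicle  mins_x3
0   sedan      426
1     van      447
The value at position 0, column 'mins_x3' is 426.

426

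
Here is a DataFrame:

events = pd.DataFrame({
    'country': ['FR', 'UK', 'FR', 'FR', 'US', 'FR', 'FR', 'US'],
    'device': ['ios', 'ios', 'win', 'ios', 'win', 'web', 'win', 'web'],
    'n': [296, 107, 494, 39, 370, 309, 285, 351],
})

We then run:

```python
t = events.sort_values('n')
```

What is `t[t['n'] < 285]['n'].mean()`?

73.0

sort by n:
  country device    n
3      FR    ios   39
1      UK    ios  107
6      FR    win  285
0      FR    ios  296
5      FR    web  309
7      US    web  351
4      US    win  370
2      FR    win  494
filter rows where n < 285:
  country device    n
3      FR    ios   39
1      UK    ios  107
Then the mean of column 'n': 73.0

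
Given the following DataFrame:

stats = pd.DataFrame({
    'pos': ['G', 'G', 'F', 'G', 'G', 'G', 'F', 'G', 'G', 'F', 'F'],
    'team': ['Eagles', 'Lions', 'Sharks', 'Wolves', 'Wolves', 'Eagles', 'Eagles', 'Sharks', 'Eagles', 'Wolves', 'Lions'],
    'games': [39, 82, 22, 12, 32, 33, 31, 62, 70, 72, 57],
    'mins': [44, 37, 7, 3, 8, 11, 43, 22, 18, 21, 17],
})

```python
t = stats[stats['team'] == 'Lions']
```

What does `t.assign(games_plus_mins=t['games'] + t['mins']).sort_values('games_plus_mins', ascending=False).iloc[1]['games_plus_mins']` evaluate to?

filter rows where team == 'Lions':
   pos   team  games  mins
1    G  Lions     82    37
10   F  Lions     57    17
add column games_plus_mins = t['games'] + t['mins']:
   pos   team  games  mins  games_plus_mins
1    G  Lions     82    37              119
10   F  Lions     57    17               74
sort by games_plus_mins descending:
   pos   team  games  mins  games_plus_mins
1    G  Lions     82    37              119
10   F  Lions     57    17               74
Taking the value at position 1, column 'games_plus_mins' gives 74.

74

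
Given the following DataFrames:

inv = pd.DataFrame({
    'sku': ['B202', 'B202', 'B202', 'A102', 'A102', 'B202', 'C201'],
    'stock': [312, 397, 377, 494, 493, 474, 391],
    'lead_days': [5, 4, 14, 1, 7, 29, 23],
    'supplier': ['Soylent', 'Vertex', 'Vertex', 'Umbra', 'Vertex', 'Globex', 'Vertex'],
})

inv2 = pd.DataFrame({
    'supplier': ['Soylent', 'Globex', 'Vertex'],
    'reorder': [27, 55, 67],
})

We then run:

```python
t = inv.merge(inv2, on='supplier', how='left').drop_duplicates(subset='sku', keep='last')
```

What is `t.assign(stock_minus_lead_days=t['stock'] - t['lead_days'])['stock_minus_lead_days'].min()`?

merge on 'supplier' (how='left') → 7 rows:
    sku  stock  lead_days supplier  reorder
0  B202    312          5  Soylent     27.0
1  B202    397          4   Vertex     67.0
2  B202    377         14   Vertex     67.0
3  A102    494          1    Umbra      NaN
4  A102    493          7   Vertex     67.0
5  B202    474         29   Globex     55.0
6  C201    391         23   Vertex     67.0
drop duplicate sku (keep=last):
    sku  stock  lead_days supplier  reorder
4  A102    493          7   Vertex     67.0
5  B202    474         29   Globex     55.0
6  C201    391         23   Vertex     67.0
add column stock_minus_lead_days = t['stock'] - t['lead_days']:
    sku  stock  lead_days supplier  reorder  stock_minus_lead_days
4  A102    493          7   Vertex     67.0                    486
5  B202    474         29   Globex     55.0                    445
6  C201    391         23   Vertex     67.0                    368
min of column 'stock_minus_lead_days' → 368

368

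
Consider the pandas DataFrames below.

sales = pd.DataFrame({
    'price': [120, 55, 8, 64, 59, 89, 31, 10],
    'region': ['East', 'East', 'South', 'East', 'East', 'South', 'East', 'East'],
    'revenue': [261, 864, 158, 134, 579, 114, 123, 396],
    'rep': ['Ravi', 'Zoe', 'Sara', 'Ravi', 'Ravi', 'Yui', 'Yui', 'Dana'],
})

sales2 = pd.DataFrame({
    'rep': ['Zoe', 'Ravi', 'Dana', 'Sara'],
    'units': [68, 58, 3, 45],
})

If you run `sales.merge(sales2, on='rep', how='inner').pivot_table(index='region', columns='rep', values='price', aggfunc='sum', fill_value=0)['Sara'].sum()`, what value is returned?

merge on 'rep' (how='inner') → 6 rows:
   price region  revenue   rep  units
0    120   East      261  Ravi     58
1     55   East      864   Zoe     68
2      8  South      158  Sara     45
3     64   East      134  Ravi     58
4     59   East      579  Ravi     58
5     10   East      396  Dana      3
pivot: rows=region, cols=rep, sum(price):
rep     Dana  Ravi  Sara  Zoe
region                       
East      10   243     0   55
South      0     0     8    0
Hence 8.

8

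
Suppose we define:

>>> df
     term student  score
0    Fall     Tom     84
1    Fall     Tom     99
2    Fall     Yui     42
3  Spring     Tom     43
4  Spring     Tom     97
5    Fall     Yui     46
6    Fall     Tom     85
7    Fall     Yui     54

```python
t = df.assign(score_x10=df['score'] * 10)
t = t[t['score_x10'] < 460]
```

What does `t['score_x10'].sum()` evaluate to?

add column score_x10 = df['score'] * 10:
     term student  score  score_x10
0    Fall     Tom     84        840
1    Fall     Tom     99        990
2    Fall     Yui     42        420
3  Spring     Tom     43        430
4  Spring     Tom     97        970
5    Fall     Yui     46        460
6    Fall     Tom     85        850
7    Fall     Yui     54        540
filter rows where score_x10 < 460:
     term student  score  score_x10
2    Fall     Yui     42        420
3  Spring     Tom     43        430
Reading off the sum of column 'score_x10', we get 850.

850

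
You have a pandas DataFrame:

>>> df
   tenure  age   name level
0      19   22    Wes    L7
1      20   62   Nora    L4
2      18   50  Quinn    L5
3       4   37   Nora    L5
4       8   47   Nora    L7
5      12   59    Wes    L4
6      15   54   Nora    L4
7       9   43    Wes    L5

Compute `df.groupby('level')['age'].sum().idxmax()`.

L4

group by level, sum of age:
level
L4    175
L5    130
L7     69
Name: age, dtype: int64
Hence L4.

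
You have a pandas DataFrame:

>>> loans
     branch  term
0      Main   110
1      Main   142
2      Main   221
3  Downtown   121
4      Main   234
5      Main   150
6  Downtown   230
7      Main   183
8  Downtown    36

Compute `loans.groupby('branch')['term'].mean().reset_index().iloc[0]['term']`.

129.0

group by branch, mean of term:
branch
Downtown    129.000000
Main        173.333333
Name: term, dtype: float64
reset_index():
     branch        term
0  Downtown  129.000000
1      Main  173.333333
Hence 129.0.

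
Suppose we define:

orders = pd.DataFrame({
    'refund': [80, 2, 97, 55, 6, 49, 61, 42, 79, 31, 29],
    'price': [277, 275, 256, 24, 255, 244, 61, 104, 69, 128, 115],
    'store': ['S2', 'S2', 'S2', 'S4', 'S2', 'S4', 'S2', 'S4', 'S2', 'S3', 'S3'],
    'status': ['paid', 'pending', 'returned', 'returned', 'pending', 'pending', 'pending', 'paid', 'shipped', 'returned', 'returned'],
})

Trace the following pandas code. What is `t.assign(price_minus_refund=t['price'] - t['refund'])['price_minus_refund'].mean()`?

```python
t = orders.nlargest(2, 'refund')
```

take 2 rows with largest refund:
   refund  price store    status
2      97    256    S2  returned
0      80    277    S2      paid
add column price_minus_refund = t['price'] - t['refund']:
   refund  price store    status  price_minus_refund
2      97    256    S2  returned                 159
0      80    277    S2      paid                 197
Reading off the mean of column 'price_minus_refund', we get 178.0.

178.0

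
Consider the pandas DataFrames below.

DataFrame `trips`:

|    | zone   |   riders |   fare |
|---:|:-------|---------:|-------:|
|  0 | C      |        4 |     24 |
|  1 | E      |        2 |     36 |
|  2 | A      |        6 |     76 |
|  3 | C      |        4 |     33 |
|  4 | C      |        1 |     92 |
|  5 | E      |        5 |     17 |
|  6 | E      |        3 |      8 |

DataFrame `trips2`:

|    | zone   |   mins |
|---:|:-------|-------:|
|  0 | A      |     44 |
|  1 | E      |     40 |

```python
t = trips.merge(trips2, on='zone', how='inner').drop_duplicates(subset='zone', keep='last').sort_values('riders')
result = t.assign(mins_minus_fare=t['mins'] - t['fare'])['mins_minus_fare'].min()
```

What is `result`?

merge on 'zone' (how='inner') → 4 rows:
  zone  riders  fare  mins
0    E       2    36    40
1    A       6    76    44
2    E       5    17    40
3    E       3     8    40
drop duplicate zone (keep=last):
  zone  riders  fare  mins
1    A       6    76    44
3    E       3     8    40
sort by riders:
  zone  riders  fare  mins
3    E       3     8    40
1    A       6    76    44
add column mins_minus_fare = t['mins'] - t['fare']:
  zone  riders  fare  mins  mins_minus_fare
3    E       3     8    40               32
1    A       6    76    44              -32

-32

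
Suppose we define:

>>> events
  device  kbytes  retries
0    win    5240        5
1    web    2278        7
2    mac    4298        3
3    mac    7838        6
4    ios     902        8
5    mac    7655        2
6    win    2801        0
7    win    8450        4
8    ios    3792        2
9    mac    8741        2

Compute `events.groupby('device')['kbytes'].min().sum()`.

group by device, min of kbytes:
device
ios     902
mac    4298
web    2278
win    2801
Name: kbytes, dtype: int64
Taking the sum of the resulting series gives 10279.

10279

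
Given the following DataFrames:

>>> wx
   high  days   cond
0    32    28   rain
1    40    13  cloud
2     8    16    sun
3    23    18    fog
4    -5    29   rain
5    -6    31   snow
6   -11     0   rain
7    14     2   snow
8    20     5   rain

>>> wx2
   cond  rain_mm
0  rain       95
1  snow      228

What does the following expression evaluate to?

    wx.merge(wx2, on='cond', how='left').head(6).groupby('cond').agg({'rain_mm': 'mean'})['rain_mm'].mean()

161.5

merge on 'cond' (how='left') → 9 rows:
   high  days   cond  rain_mm
0    32    28   rain     95.0
1    40    13  cloud      NaN
2     8    16    sun      NaN
3    23    18    fog      NaN
4    -5    29   rain     95.0
5    -6    31   snow    228.0
6   -11     0   rain     95.0
7    14     2   snow    228.0
8    20     5   rain     95.0
take first 6 rows:
   high  days   cond  rain_mm
0    32    28   rain     95.0
1    40    13  cloud      NaN
2     8    16    sun      NaN
3    23    18    fog      NaN
4    -5    29   rain     95.0
5    -6    31   snow    228.0
group by cond, mean of rain_mm:
       rain_mm
cond          
cloud      NaN
fog        NaN
rain      95.0
snow     228.0
sun        NaN
mean of column 'rain_mm' → 161.5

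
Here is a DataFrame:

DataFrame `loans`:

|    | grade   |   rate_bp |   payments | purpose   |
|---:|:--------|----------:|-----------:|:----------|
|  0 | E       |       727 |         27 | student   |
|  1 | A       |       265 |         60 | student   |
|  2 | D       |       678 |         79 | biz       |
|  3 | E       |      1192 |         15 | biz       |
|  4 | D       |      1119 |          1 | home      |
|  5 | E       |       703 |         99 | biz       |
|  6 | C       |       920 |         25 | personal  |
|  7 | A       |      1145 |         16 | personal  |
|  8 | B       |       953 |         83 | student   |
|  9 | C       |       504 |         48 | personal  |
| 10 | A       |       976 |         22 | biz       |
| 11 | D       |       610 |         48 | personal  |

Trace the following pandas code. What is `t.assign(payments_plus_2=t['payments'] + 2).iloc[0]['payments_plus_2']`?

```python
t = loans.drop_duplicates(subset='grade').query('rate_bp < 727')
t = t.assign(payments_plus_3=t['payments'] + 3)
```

drop duplicate grade (keep=first):
  grade  rate_bp  payments   purpose
0     E      727        27   student
1     A      265        60   student
2     D      678        79       biz
6     C      920        25  personal
8     B      953        83   student
filter rows where rate_bp < 727:
  grade  rate_bp  payments  purpose
1     A      265        60  student
2     D      678        79      biz
add column payments_plus_3 = t['payments'] + 3:
  grade  rate_bp  payments  purpose  payments_plus_3
1     A      265        60  student               63
2     D      678        79      biz               82
add column payments_plus_2 = t['payments'] + 2:
  grade  rate_bp  payments  purpose  payments_plus_3  payments_plus_2
1     A      265        60  student               63               62
2     D      678        79      biz               82               81

62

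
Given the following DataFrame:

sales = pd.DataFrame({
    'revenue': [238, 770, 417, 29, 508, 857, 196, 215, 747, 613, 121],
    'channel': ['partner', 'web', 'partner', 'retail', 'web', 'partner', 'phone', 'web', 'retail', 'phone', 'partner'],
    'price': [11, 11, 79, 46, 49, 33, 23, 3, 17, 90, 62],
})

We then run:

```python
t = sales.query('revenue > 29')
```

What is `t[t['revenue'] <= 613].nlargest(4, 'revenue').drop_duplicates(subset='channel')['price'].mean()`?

filter rows where revenue > 29:
    revenue  channel  price
0       238  partner     11
1       770      web     11
2       417  partner     79
4       508      web     49
5       857  partner     33
6       196    phone     23
7       215      web      3
8       747   retail     17
9       613    phone     90
10      121  partner     62
filter rows where revenue <= 613:
    revenue  channel  price
0       238  partner     11
2       417  partner     79
4       508      web     49
6       196    phone     23
7       215      web      3
9       613    phone     90
10      121  partner     62
take 4 rows with largest revenue:
   revenue  channel  price
9      613    phone     90
4      508      web     49
2      417  partner     79
0      238  partner     11
drop duplicate channel (keep=first):
   revenue  channel  price
9      613    phone     90
4      508      web     49
2      417  partner     79

72.6666666667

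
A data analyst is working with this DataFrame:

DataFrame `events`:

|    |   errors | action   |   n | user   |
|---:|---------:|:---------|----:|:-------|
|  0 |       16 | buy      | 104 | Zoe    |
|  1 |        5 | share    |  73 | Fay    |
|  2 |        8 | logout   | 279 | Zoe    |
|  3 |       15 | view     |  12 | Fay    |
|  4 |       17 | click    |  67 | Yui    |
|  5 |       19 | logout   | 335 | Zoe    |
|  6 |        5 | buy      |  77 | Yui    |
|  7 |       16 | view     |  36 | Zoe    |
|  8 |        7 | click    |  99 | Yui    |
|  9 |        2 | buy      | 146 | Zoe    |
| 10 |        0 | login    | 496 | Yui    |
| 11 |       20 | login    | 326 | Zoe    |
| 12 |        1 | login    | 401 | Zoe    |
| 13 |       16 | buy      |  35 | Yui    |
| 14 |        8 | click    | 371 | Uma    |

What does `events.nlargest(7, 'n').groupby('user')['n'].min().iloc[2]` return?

146

take 7 rows with largest n:
    errors  action    n user
10       0   login  496  Yui
12       1   login  401  Zoe
14       8   click  371  Uma
5       19  logout  335  Zoe
11      20   login  326  Zoe
2        8  logout  279  Zoe
9        2     buy  146  Zoe
group by user, min of n:
user
Uma    371
Yui    496
Zoe    146
Name: n, dtype: int64
The value at position 2 is 146.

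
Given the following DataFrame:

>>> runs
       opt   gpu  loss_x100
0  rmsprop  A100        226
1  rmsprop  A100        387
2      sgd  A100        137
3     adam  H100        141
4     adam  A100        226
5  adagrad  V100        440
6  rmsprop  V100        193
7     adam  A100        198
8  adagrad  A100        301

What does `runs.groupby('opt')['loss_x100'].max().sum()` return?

group by opt, max of loss_x100:
opt
adagrad    440
adam       226
rmsprop    387
sgd        137
Name: loss_x100, dtype: int64
Taking the sum of the resulting series gives 1190.

1190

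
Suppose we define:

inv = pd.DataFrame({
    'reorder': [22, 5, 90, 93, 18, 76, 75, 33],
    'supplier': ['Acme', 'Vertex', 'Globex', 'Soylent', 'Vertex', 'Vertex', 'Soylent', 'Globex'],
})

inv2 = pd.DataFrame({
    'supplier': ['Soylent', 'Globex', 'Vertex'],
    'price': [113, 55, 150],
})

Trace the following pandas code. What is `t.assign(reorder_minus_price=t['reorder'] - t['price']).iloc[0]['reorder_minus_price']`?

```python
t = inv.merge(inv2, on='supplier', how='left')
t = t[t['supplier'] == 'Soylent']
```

-20.0

merge on 'supplier' (how='left') → 8 rows:
   reorder supplier  price
0       22     Acme    NaN
1        5   Vertex  150.0
2       90   Globex   55.0
3       93  Soylent  113.0
4       18   Vertex  150.0
5       76   Vertex  150.0
6       75  Soylent  113.0
7       33   Globex   55.0
filter rows where supplier == 'Soylent':
   reorder supplier  price
3       93  Soylent  113.0
6       75  Soylent  113.0
add column reorder_minus_price = t['reorder'] - t['price']:
   reorder supplier  price  reorder_minus_price
3       93  Soylent  113.0                -20.0
6       75  Soylent  113.0                -38.0
Reading off the value at position 0, column 'reorder_minus_price', we get -20.0.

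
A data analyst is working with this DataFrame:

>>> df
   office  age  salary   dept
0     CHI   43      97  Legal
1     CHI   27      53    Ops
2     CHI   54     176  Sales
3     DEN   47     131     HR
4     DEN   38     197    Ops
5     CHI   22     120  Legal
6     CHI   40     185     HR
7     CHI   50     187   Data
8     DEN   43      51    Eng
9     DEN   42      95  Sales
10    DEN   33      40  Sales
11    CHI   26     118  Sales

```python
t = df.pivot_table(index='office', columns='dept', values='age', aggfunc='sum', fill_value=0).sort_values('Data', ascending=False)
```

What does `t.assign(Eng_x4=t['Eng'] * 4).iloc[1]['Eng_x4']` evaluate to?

pivot: rows=office, cols=dept, sum(age):
dept    Data  Eng  HR  Legal  Ops  Sales
office                                  
CHI       50    0  40     65   27     80
DEN        0   43  47      0   38     75
sort by Data descending:
dept    Data  Eng  HR  Legal  Ops  Sales
office                                  
CHI       50    0  40     65   27     80
DEN        0   43  47      0   38     75
add column Eng_x4 = t['Eng'] * 4:
dept    Data  Eng  HR  Legal  Ops  Sales  Eng_x4
office                                          
CHI       50    0  40     65   27     80       0
DEN        0   43  47      0   38     75     172

172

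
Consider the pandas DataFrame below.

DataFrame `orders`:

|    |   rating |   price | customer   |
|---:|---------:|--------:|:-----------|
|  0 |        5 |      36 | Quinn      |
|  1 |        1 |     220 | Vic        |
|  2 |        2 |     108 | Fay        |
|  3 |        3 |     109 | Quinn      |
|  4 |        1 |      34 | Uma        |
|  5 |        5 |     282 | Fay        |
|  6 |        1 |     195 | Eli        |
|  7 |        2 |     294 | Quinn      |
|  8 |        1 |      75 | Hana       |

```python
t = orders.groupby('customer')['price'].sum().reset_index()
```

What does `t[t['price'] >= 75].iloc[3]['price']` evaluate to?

group by customer, sum of price:
customer
Eli      195
Fay      390
Hana      75
Quinn    439
Uma       34
Vic      220
Name: price, dtype: int64
reset_index():
  customer  price
0      Eli    195
1      Fay    390
2     Hana     75
3    Quinn    439
4      Uma     34
5      Vic    220
filter rows where price >= 75:
  customer  price
0      Eli    195
1      Fay    390
2     Hana     75
3    Quinn    439
5      Vic    220
Then the value at position 3, column 'price': 439

439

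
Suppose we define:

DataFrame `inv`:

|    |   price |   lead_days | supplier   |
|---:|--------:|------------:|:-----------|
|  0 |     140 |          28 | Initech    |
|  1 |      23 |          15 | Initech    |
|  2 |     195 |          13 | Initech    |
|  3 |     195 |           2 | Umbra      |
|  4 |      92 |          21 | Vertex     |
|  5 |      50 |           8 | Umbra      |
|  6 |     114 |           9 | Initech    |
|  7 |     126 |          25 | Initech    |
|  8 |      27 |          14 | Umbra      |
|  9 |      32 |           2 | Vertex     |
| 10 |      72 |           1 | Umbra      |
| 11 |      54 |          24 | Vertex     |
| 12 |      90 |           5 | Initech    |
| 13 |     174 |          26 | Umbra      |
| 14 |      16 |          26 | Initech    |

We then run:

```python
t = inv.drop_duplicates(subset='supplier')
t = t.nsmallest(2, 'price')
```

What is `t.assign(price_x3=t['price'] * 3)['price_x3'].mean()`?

348.0

drop duplicate supplier (keep=first):
   price  lead_days supplier
0    140         28  Initech
3    195          2    Umbra
4     92         21   Vertex
take 2 rows with smallest price:
   price  lead_days supplier
4     92         21   Vertex
0    140         28  Initech
add column price_x3 = t['price'] * 3:
   price  lead_days supplier  price_x3
4     92         21   Vertex       276
0    140         28  Initech       420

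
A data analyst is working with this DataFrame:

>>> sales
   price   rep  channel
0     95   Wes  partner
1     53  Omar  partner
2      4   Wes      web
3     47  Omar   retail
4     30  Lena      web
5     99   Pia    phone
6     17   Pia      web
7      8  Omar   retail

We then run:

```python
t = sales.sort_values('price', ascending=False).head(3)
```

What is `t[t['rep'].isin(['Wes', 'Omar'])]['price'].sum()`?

sort by price descending:
   price   rep  channel
5     99   Pia    phone
0     95   Wes  partner
1     53  Omar  partner
3     47  Omar   retail
4     30  Lena      web
6     17   Pia      web
7      8  Omar   retail
2      4   Wes      web
take first 3 rows:
   price   rep  channel
5     99   Pia    phone
0     95   Wes  partner
1     53  Omar  partner
filter rows where rep in ['Wes', 'Omar']:
   price   rep  channel
0     95   Wes  partner
1     53  Omar  partner
Finally, sum of column 'price' = 148.

148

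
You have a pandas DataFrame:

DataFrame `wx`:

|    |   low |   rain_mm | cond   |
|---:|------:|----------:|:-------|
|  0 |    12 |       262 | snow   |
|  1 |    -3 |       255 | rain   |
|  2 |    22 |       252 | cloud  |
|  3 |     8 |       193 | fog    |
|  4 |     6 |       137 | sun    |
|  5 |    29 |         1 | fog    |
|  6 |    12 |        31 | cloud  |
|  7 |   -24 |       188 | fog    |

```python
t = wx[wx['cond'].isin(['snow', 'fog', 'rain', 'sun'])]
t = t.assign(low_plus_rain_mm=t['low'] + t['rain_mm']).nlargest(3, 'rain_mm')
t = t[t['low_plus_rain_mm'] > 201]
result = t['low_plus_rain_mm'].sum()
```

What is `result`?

filter rows where cond in ['snow', 'fog', 'rain', 'sun']:
   low  rain_mm  cond
0   12      262  snow
1   -3      255  rain
3    8      193   fog
4    6      137   sun
5   29        1   fog
7  -24      188   fog
add column low_plus_rain_mm = t['low'] + t['rain_mm']:
   low  rain_mm  cond  low_plus_rain_mm
0   12      262  snow               274
1   -3      255  rain               252
3    8      193   fog               201
4    6      137   sun               143
5   29        1   fog                30
7  -24      188   fog               164
take 3 rows with largest rain_mm:
   low  rain_mm  cond  low_plus_rain_mm
0   12      262  snow               274
1   -3      255  rain               252
3    8      193   fog               201
filter rows where low_plus_rain_mm > 201:
   low  rain_mm  cond  low_plus_rain_mm
0   12      262  snow               274
1   -3      255  rain               252
sum of column 'low_plus_rain_mm' → 526

526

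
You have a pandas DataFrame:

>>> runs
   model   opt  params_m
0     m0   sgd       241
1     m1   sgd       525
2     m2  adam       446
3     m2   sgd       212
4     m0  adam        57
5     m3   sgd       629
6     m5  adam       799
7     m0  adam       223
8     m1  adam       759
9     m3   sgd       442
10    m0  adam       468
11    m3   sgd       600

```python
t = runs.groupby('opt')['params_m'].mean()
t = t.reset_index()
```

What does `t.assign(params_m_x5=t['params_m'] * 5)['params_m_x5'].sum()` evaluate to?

4500.83333333

group by opt, mean of params_m:
opt
adam    458.666667
sgd     441.500000
Name: params_m, dtype: float64
reset_index():
    opt    params_m
0  adam  458.666667
1   sgd  441.500000
add column params_m_x5 = t['params_m'] * 5:
    opt    params_m  params_m_x5
0  adam  458.666667  2293.333333
1   sgd  441.500000  2207.500000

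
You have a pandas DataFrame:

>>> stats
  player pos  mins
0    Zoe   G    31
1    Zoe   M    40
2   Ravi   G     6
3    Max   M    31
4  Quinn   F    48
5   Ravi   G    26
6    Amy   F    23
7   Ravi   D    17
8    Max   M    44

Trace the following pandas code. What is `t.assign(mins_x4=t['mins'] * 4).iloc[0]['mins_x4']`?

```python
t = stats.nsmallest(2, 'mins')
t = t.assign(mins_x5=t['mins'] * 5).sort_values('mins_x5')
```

24

take 2 rows with smallest mins:
  player pos  mins
2   Ravi   G     6
7   Ravi   D    17
add column mins_x5 = t['mins'] * 5:
  player pos  mins  mins_x5
2   Ravi   G     6       30
7   Ravi   D    17       85
sort by mins_x5:
  player pos  mins  mins_x5
2   Ravi   G     6       30
7   Ravi   D    17       85
add column mins_x4 = t['mins'] * 4:
  player pos  mins  mins_x5  mins_x4
2   Ravi   G     6       30       24
7   Ravi   D    17       85       68
So iloc[0]['mins_x4'] = 24.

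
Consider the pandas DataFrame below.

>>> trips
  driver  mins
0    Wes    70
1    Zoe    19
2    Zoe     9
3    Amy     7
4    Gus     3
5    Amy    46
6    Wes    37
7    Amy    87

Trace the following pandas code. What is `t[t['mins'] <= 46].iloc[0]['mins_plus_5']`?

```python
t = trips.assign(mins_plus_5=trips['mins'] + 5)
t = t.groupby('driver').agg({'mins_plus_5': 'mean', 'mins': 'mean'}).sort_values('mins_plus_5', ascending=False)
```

19.0

add column mins_plus_5 = trips['mins'] + 5:
  driver  mins  mins_plus_5
0    Wes    70           75
1    Zoe    19           24
2    Zoe     9           14
3    Amy     7           12
4    Gus     3            8
5    Amy    46           51
6    Wes    37           42
7    Amy    87           92
group by driver: mean(mins_plus_5), mean(mins):
        mins_plus_5       mins
driver                        
Amy       51.666667  46.666667
Gus        8.000000   3.000000
Wes       58.500000  53.500000
Zoe       19.000000  14.000000
sort by mins_plus_5 descending:
        mins_plus_5       mins
driver                        
Wes       58.500000  53.500000
Amy       51.666667  46.666667
Zoe       19.000000  14.000000
Gus        8.000000   3.000000
filter rows where mins <= 46:
        mins_plus_5  mins
driver                   
Zoe            19.0  14.0
Gus             8.0   3.0
value at position 0, column 'mins_plus_5' → 19.0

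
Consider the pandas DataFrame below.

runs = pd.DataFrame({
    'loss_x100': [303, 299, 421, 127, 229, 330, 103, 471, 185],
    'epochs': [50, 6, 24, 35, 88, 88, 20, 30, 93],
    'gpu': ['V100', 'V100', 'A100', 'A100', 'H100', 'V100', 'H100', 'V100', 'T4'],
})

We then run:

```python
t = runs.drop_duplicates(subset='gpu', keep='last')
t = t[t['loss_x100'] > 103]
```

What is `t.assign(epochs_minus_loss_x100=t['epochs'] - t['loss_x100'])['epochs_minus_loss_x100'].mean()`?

drop duplicate gpu (keep=last):
   loss_x100  epochs   gpu
3        127      35  A100
6        103      20  H100
7        471      30  V100
8        185      93    T4
filter rows where loss_x100 > 103:
   loss_x100  epochs   gpu
3        127      35  A100
7        471      30  V100
8        185      93    T4
add column epochs_minus_loss_x100 = t['epochs'] - t['loss_x100']:
   loss_x100  epochs   gpu  epochs_minus_loss_x100
3        127      35  A100                     -92
7        471      30  V100                    -441
8        185      93    T4                     -92

-208.333333333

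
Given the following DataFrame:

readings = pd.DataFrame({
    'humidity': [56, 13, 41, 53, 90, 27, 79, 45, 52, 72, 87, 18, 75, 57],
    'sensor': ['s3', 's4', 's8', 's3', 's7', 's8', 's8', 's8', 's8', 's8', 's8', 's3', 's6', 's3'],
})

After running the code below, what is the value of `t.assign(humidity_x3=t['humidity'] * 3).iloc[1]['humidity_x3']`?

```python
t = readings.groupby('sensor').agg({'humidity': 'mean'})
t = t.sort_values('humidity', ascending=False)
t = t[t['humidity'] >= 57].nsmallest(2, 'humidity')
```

225.0

group by sensor, mean of humidity:
         humidity
sensor           
s3      46.000000
s4      13.000000
s6      75.000000
s7      90.000000
s8      57.571429
sort by humidity descending:
         humidity
sensor           
s7      90.000000
s6      75.000000
s8      57.571429
s3      46.000000
s4      13.000000
filter rows where humidity >= 57:
         humidity
sensor           
s7      90.000000
s6      75.000000
s8      57.571429
take 2 rows with smallest humidity:
         humidity
sensor           
s8      57.571429
s6      75.000000
add column humidity_x3 = t['humidity'] * 3:
         humidity  humidity_x3
sensor                        
s8      57.571429   172.714286
s6      75.000000   225.000000
Finally, value at position 1, column 'humidity_x3' = 225.0.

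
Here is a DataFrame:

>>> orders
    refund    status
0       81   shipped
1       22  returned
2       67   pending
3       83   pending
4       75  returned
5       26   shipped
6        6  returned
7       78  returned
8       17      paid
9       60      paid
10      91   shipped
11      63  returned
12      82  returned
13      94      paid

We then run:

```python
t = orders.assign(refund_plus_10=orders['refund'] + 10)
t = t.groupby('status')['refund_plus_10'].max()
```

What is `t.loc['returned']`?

add column refund_plus_10 = orders['refund'] + 10:
    refund    status  refund_plus_10
0       81   shipped              91
1       22  returned              32
2       67   pending              77
3       83   pending              93
4       75  returned              85
5       26   shipped              36
6        6  returned              16
7       78  returned              88
8       17      paid              27
9       60      paid              70
10      91   shipped             101
11      63  returned              73
12      82  returned              92
13      94      paid             104
group by status, max of refund_plus_10:
status
paid        104
pending      93
returned     92
shipped     101
Name: refund_plus_10, dtype: int64
The value at index 'returned' is 92.

92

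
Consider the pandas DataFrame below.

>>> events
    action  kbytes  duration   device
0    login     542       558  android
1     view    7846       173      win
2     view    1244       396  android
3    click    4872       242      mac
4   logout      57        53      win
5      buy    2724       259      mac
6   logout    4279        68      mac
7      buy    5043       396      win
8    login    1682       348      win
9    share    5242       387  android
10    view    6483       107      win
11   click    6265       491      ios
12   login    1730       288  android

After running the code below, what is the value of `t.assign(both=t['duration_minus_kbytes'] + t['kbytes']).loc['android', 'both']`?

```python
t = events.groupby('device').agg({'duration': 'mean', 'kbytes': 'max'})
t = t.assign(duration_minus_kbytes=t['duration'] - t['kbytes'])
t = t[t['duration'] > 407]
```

group by device: mean(duration), max(kbytes):
           duration  kbytes
device                     
android  407.250000    5242
ios      491.000000    6265
mac      189.666667    4872
win      215.400000    7846
add column duration_minus_kbytes = t['duration'] - t['kbytes']:
           duration  kbytes  duration_minus_kbytes
device                                            
android  407.250000    5242           -4834.750000
ios      491.000000    6265           -5774.000000
mac      189.666667    4872           -4682.333333
win      215.400000    7846           -7630.600000
filter rows where duration > 407:
         duration  kbytes  duration_minus_kbytes
device                                          
android    407.25    5242               -4834.75
ios        491.00    6265               -5774.00
add column both = t['duration_minus_kbytes'] + t['kbytes']:
         duration  kbytes  duration_minus_kbytes    both
device                                                  
android    407.25    5242               -4834.75  407.25
ios        491.00    6265               -5774.00  491.00

407.25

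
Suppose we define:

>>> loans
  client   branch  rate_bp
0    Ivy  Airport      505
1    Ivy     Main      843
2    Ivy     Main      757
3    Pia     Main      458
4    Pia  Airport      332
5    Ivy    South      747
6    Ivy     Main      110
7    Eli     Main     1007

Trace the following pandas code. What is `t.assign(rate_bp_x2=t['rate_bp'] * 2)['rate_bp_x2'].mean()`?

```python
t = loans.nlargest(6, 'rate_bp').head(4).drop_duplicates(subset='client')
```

1850.0

take 6 rows with largest rate_bp:
  client   branch  rate_bp
7    Eli     Main     1007
1    Ivy     Main      843
2    Ivy     Main      757
5    Ivy    South      747
0    Ivy  Airport      505
3    Pia     Main      458
take first 4 rows:
  client branch  rate_bp
7    Eli   Main     1007
1    Ivy   Main      843
2    Ivy   Main      757
5    Ivy  South      747
drop duplicate client (keep=first):
  client branch  rate_bp
7    Eli   Main     1007
1    Ivy   Main      843
add column rate_bp_x2 = t['rate_bp'] * 2:
  client branch  rate_bp  rate_bp_x2
7    Eli   Main     1007        2014
1    Ivy   Main      843        1686
Hence 1850.0.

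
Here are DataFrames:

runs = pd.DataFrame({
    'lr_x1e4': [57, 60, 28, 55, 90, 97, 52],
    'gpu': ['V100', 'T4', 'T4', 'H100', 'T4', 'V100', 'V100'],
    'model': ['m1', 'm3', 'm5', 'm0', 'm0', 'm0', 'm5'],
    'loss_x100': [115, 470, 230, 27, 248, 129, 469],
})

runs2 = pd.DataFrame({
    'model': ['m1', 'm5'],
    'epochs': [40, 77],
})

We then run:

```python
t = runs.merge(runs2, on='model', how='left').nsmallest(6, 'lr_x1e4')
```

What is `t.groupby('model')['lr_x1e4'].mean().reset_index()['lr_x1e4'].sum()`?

229.5

merge on 'model' (how='left') → 7 rows:
   lr_x1e4   gpu model  loss_x100  epochs
0       57  V100    m1        115    40.0
1       60    T4    m3        470     NaN
2       28    T4    m5        230    77.0
3       55  H100    m0         27     NaN
4       90    T4    m0        248     NaN
5       97  V100    m0        129     NaN
6       52  V100    m5        469    77.0
take 6 rows with smallest lr_x1e4:
   lr_x1e4   gpu model  loss_x100  epochs
2       28    T4    m5        230    77.0
6       52  V100    m5        469    77.0
3       55  H100    m0         27     NaN
0       57  V100    m1        115    40.0
1       60    T4    m3        470     NaN
4       90    T4    m0        248     NaN
group by model, mean of lr_x1e4:
model
m0    72.5
m1    57.0
m3    60.0
m5    40.0
Name: lr_x1e4, dtype: float64
reset_index():
  model  lr_x1e4
0    m0     72.5
1    m1     57.0
2    m3     60.0
3    m5     40.0
Finally, sum of column 'lr_x1e4' = 229.5.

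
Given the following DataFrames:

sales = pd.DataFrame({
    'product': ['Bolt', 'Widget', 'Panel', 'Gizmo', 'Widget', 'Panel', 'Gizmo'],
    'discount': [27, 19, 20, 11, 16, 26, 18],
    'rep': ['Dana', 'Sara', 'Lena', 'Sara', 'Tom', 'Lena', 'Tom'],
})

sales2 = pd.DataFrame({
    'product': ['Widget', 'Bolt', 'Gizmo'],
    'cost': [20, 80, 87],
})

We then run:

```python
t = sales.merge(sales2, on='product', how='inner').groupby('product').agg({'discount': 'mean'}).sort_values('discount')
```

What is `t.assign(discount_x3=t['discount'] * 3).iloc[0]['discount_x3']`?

43.5

merge on 'product' (how='inner') → 5 rows:
  product  discount   rep  cost
0    Bolt        27  Dana    80
1  Widget        19  Sara    20
2   Gizmo        11  Sara    87
3  Widget        16   Tom    20
4   Gizmo        18   Tom    87
group by product, mean of discount:
         discount
product          
Bolt         27.0
Gizmo        14.5
Widget       17.5
sort by discount:
         discount
product          
Gizmo        14.5
Widget       17.5
Bolt         27.0
add column discount_x3 = t['discount'] * 3:
         discount  discount_x3
product                       
Gizmo        14.5         43.5
Widget       17.5         52.5
Bolt         27.0         81.0
Taking the value at position 0, column 'discount_x3' gives 43.5.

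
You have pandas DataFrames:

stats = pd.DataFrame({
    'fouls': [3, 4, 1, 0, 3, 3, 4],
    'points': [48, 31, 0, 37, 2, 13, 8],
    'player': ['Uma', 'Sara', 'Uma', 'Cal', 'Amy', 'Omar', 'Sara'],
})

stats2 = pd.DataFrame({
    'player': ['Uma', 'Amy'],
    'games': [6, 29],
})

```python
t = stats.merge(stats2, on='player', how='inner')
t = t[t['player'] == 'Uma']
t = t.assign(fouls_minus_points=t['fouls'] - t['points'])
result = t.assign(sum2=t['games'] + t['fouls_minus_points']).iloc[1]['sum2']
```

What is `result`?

merge on 'player' (how='inner') → 3 rows:
   fouls  points player  games
0      3      48    Uma      6
1      1       0    Uma      6
2      3       2    Amy     29
filter rows where player == 'Uma':
   fouls  points player  games
0      3      48    Uma      6
1      1       0    Uma      6
add column fouls_minus_points = t['fouls'] - t['points']:
   fouls  points player  games  fouls_minus_points
0      3      48    Uma      6                 -45
1      1       0    Uma      6                   1
add column sum2 = t['games'] + t['fouls_minus_points']:
   fouls  points player  games  fouls_minus_points  sum2
0      3      48    Uma      6                 -45   -39
1      1       0    Uma      6                   1     7
The value at position 1, column 'sum2' is 7.

7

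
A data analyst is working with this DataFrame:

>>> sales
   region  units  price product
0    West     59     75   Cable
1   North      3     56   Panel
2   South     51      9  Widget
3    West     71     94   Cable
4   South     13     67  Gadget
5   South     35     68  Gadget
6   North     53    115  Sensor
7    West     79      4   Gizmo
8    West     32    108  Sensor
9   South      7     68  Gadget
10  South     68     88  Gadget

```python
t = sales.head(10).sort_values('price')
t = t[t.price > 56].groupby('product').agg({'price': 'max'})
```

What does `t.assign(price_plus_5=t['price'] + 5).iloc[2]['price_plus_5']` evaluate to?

take first 10 rows:
  region  units  price product
0   West     59     75   Cable
1  North      3     56   Panel
2  South     51      9  Widget
3   West     71     94   Cable
4  South     13     67  Gadget
5  South     35     68  Gadget
6  North     53    115  Sensor
7   West     79      4   Gizmo
8   West     32    108  Sensor
9  South      7     68  Gadget
sort by price:
  region  units  price product
7   West     79      4   Gizmo
2  South     51      9  Widget
1  North      3     56   Panel
4  South     13     67  Gadget
5  South     35     68  Gadget
9  South      7     68  Gadget
0   West     59     75   Cable
3   West     71     94   Cable
8   West     32    108  Sensor
6  North     53    115  Sensor
filter rows where price > 56:
  region  units  price product
4  South     13     67  Gadget
5  South     35     68  Gadget
9  South      7     68  Gadget
0   West     59     75   Cable
3   West     71     94   Cable
8   West     32    108  Sensor
6  North     53    115  Sensor
group by product, max of price:
         price
product       
Cable       94
Gadget      68
Sensor     115
add column price_plus_5 = t['price'] + 5:
         price  price_plus_5
product                     
Cable       94            99
Gadget      68            73
Sensor     115           120
Then the value at position 2, column 'price_plus_5': 120

120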